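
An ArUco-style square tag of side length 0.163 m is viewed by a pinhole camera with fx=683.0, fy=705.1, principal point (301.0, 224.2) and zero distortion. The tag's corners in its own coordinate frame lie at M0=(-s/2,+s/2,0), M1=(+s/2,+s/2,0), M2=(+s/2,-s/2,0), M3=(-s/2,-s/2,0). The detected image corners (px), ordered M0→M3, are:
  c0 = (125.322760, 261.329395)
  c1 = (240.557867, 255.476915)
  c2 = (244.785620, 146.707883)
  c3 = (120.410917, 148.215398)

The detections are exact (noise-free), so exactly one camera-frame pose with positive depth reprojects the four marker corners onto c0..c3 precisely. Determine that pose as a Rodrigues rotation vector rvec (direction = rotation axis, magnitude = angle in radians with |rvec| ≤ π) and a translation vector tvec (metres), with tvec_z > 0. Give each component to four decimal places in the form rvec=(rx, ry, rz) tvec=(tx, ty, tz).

Intrinsics K: fx=683.0, fy=705.1, cx=301.0, cy=224.2
Marker side s = 0.163 m; corners in marker frame (Z=0):
  M0 = (-0.0815, +0.0815, 0)
  M1 = (+0.0815, +0.0815, 0)
  M2 = (+0.0815, -0.0815, 0)
  M3 = (-0.0815, -0.0815, 0)
Detected image corners:
  c0 = (125.322760, 261.329395) px
  c1 = (240.557867, 255.476915) px
  c2 = (244.785620, 146.707883) px
  c3 = (120.410917, 148.215398) px
Planar DLT: solve 8×8 A·h = b for H (H[2,2]=1):
  H  [+780.67917 +86.92031 +184.02450]
  H  [+28.82038 +775.17327 +205.00660]
  H  [+0.25577 +0.46729 +1.00000]
B = K⁻¹H; ‖b₁‖=1.062339, ‖b₂‖=1.062339; λ = 2/(‖b₁‖+‖b₂‖) = 0.941319, sign → tz>0 ⇒ λ=+0.941319
r₁ = λ·B[:,0] = (+0.96984,-0.03808,+0.24076); r₂ = λ·B[:,1] = (-0.07406,+0.89500,+0.43987)
r₃ = r₁×r₂ = (-0.23223,-0.44443,+0.86519); SVD([r₁ r₂ r₃]) → R = UVᵀ:
  R  [+0.96984 -0.07406 -0.23223]
  R  [-0.03808 +0.89500 -0.44443]
  R  [+0.24076 +0.43987 +0.86519]
t = (-0.16122, -0.02562, +0.94132) m
tr R = 2.730026; θ = arccos((tr R − 1)/2) = 0.525620 rad = 30.116°
axis k = ((R−Rᵀ)₃₂, (R−Rᵀ)₁₃, (R−Rᵀ)₂₁) / (2 sinθ) = (+0.881217, -0.471350, +0.035852)
rvec = θ·k = (+0.463185, -0.247751, +0.018844)

rvec=(0.4632, -0.2478, 0.0188) tvec=(-0.1612, -0.0256, 0.9413)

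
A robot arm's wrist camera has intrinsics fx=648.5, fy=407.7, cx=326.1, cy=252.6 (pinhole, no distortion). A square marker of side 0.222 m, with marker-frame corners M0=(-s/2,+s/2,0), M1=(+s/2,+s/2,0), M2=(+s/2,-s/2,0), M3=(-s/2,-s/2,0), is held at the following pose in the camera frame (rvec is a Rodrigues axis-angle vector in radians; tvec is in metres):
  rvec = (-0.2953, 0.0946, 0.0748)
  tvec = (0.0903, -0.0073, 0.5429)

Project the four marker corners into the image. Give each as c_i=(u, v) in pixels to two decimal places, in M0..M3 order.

Intrinsics K: fx=648.5, fy=407.7, cx=326.1, cy=252.6
Marker side s = 0.222 m; corners in marker frame (Z=0):
  M0 = (-0.1110, +0.1110, 0)
  M1 = (+0.1110, +0.1110, 0)
  M2 = (+0.1110, -0.1110, 0)
  M3 = (-0.1110, -0.1110, 0)
rvec = (-0.2953, 0.0946, 0.0748), |rvec| = θ = 0.31898 rad = 18.276°
Rodrigues: sinθ=0.31360, 1−cosθ=0.05044; R = I + sinθ·[k]× + (1−cosθ)·[k]×²:
    [+0.99279 -0.08739 +0.08205]
    [+0.05969 +0.95399 +0.29383]
    [-0.10395 -0.28681 +0.95233]
t = (0.0903, -0.0073, 0.5429) m
M0: Pc = R·M0+t = (-0.02960, +0.09197, +0.52260); u = 648.5·(-0.02960)/0.52260 + 326.1 = 289.3697, v = 407.7·(+0.09197)/0.52260 + 252.6 = 324.3472
M1: Pc = R·M1+t = (+0.19080, +0.10522, +0.49953); u = 648.5·(+0.19080)/0.49953 + 326.1 = 573.8023, v = 407.7·(+0.10522)/0.49953 + 252.6 = 338.4769
M2: Pc = R·M2+t = (+0.21020, -0.10657, +0.56320); u = 648.5·(+0.21020)/0.56320 + 326.1 = 568.1370, v = 407.7·(-0.10657)/0.56320 + 252.6 = 175.4552
M3: Pc = R·M3+t = (-0.01020, -0.11982, +0.58627); u = 648.5·(-0.01020)/0.58627 + 326.1 = 314.8179, v = 407.7·(-0.11982)/0.58627 + 252.6 = 169.2772

c0=(289.37, 324.35) c1=(573.80, 338.48) c2=(568.14, 175.46) c3=(314.82, 169.28)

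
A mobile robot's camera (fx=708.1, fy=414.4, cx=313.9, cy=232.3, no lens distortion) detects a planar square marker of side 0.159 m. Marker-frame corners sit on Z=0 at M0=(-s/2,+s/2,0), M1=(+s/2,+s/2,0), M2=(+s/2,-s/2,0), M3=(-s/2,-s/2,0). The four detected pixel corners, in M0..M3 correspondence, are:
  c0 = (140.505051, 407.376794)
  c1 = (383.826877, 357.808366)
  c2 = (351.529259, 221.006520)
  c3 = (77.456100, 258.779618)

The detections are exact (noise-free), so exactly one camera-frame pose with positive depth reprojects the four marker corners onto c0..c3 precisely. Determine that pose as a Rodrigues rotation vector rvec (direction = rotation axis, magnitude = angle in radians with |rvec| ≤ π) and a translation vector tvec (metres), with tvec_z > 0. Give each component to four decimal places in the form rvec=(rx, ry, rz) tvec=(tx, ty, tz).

rvec=(0.2354, -0.3301, -0.1912) tvec=(-0.0397, 0.0821, 0.4191)

Intrinsics K: fx=708.1, fy=414.4, cx=313.9, cy=232.3
Marker side s = 0.159 m; corners in marker frame (Z=0):
  M0 = (-0.0795, +0.0795, 0)
  M1 = (+0.0795, +0.0795, 0)
  M2 = (+0.0795, -0.0795, 0)
  M3 = (-0.0795, -0.0795, 0)
Detected image corners:
  c0 = (140.505051, 407.376794) px
  c1 = (383.826877, 357.808366) px
  c2 = (351.529259, 221.006520) px
  c3 = (77.456100, 258.779618) px
Planar DLT: solve 8×8 A·h = b for H (H[2,2]=1):
  H  [+1791.18649 +441.43532 +246.78619]
  H  [-55.90354 +1087.43141 +313.51247]
  H  [+0.70869 +0.61701 +1.00000]
B = K⁻¹H; ‖b₁‖=2.386100, ‖b₂‖=2.386100; λ = 2/(‖b₁‖+‖b₂‖) = 0.419094, sign → tz>0 ⇒ λ=+0.419094
r₁ = λ·B[:,0] = (+0.92846,-0.22303,+0.29701); r₂ = λ·B[:,1] = (+0.14664,+0.95479,+0.25859)
r₃ = r₁×r₂ = (-0.34125,-0.19653,+0.91920); SVD([r₁ r₂ r₃]) → R = UVᵀ:
  R  [+0.92846 +0.14664 -0.34125]
  R  [-0.22303 +0.95479 -0.19653]
  R  [+0.29701 +0.25859 +0.91920]
t = (-0.03972, +0.08213, +0.41909) m
tr R = 2.802452; θ = arccos((tr R − 1)/2) = 0.448206 rad = 25.680°
axis k = ((R−Rᵀ)₃₂, (R−Rᵀ)₁₃, (R−Rᵀ)₂₁) / (2 sinθ) = (+0.525120, -0.736429, -0.426523)
rvec = θ·k = (+0.235362, -0.330072, -0.191170)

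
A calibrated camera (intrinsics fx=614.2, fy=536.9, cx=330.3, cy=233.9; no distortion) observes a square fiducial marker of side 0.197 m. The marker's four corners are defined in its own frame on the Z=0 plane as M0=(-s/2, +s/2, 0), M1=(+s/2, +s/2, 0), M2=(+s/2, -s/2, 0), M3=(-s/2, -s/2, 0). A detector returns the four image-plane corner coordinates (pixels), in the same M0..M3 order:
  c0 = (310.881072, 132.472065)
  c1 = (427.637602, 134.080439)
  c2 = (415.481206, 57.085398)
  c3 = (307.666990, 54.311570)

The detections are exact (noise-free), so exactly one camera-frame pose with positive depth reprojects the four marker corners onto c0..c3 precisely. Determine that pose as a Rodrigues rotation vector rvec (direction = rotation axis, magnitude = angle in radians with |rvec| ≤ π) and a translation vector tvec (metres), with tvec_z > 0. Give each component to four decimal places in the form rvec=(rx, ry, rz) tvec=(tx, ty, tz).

rvec=(-0.4558, -0.0919, -0.0234) tvec=(0.0617, -0.2806, 1.0688)

Intrinsics K: fx=614.2, fy=536.9, cx=330.3, cy=233.9
Marker side s = 0.197 m; corners in marker frame (Z=0):
  M0 = (-0.0985, +0.0985, 0)
  M1 = (+0.0985, +0.0985, 0)
  M2 = (+0.0985, -0.0985, 0)
  M3 = (-0.0985, -0.0985, 0)
Detected image corners:
  c0 = (310.881072, 132.472065) px
  c1 = (427.637602, 134.080439) px
  c2 = (415.481206, 57.085398) px
  c3 = (307.666990, 54.311570) px
Planar DLT: solve 8×8 A·h = b for H (H[2,2]=1):
  H  [+601.16000 -110.71261 +365.74723]
  H  [+19.54229 +355.00463 +92.92932]
  H  [+0.08785 -0.41027 +1.00000]
B = K⁻¹H; ‖b₁‖=0.935662, ‖b₂‖=0.935662; λ = 2/(‖b₁‖+‖b₂‖) = 1.068762, sign → tz>0 ⇒ λ=+1.068762
r₁ = λ·B[:,0] = (+0.99558,-0.00200,+0.09389); r₂ = λ·B[:,1] = (+0.04315,+0.89770,-0.43848)
r₃ = r₁×r₂ = (-0.08341,+0.44060,+0.89382); SVD([r₁ r₂ r₃]) → R = UVᵀ:
  R  [+0.99558 +0.04315 -0.08341]
  R  [-0.00200 +0.89770 +0.44060]
  R  [+0.09389 -0.43848 +0.89382]
t = (+0.06168, -0.28062, +1.06876) m
tr R = 2.787105; θ = arccos((tr R − 1)/2) = 0.465599 rad = 26.677°
axis k = ((R−Rᵀ)₃₂, (R−Rᵀ)₁₃, (R−Rᵀ)₂₁) / (2 sinθ) = (-0.979022, -0.197449, -0.050289)
rvec = θ·k = (-0.455832, -0.091932, -0.023415)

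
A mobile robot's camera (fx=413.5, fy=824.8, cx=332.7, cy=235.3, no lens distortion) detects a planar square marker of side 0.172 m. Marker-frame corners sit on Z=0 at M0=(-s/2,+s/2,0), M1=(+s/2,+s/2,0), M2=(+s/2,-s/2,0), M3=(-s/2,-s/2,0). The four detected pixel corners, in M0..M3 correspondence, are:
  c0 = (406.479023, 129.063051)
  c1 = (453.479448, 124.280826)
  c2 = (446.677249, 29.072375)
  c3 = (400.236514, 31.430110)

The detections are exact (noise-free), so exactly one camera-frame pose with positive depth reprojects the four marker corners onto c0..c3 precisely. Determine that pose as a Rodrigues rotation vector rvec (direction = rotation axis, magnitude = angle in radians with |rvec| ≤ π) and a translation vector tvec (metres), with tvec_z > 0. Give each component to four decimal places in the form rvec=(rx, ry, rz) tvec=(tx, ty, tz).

Intrinsics K: fx=413.5, fy=824.8, cx=332.7, cy=235.3
Marker side s = 0.172 m; corners in marker frame (Z=0):
  M0 = (-0.0860, +0.0860, 0)
  M1 = (+0.0860, +0.0860, 0)
  M2 = (+0.0860, -0.0860, 0)
  M3 = (-0.0860, -0.0860, 0)
Detected image corners:
  c0 = (406.479023, 129.063051) px
  c1 = (453.479448, 124.280826) px
  c2 = (446.677249, 29.072375) px
  c3 = (400.236514, 31.430110) px
Planar DLT: solve 8×8 A·h = b for H (H[2,2]=1):
  H  [+332.58571 -0.29076 +426.97996]
  H  [-9.49126 +553.46915 +78.06819]
  H  [+0.14287 -0.08959 +1.00000]
B = K⁻¹H; ‖b₁‖=0.705950, ‖b₂‖=0.705950; λ = 2/(‖b₁‖+‖b₂‖) = 1.416530, sign → tz>0 ⇒ λ=+1.416530
r₁ = λ·B[:,0] = (+0.97650,-0.07404,+0.20239); r₂ = λ·B[:,1] = (+0.10112,+0.98675,-0.12691)
r₃ = r₁×r₂ = (-0.19031,+0.14440,+0.97105); SVD([r₁ r₂ r₃]) → R = UVᵀ:
  R  [+0.97650 +0.10112 -0.19031]
  R  [-0.07404 +0.98675 +0.14440]
  R  [+0.20239 -0.12691 +0.97105]
t = (+0.32298, -0.27003, +1.41653) m
tr R = 2.934297; θ = arccos((tr R − 1)/2) = 0.257033 rad = 14.727°
axis k = ((R−Rᵀ)₃₂, (R−Rᵀ)₁₃, (R−Rᵀ)₂₁) / (2 sinθ) = (-0.533626, -0.772373, -0.344505)
rvec = θ·k = (-0.137159, -0.198525, -0.088549)

rvec=(-0.1372, -0.1985, -0.0885) tvec=(0.3230, -0.2700, 1.4165)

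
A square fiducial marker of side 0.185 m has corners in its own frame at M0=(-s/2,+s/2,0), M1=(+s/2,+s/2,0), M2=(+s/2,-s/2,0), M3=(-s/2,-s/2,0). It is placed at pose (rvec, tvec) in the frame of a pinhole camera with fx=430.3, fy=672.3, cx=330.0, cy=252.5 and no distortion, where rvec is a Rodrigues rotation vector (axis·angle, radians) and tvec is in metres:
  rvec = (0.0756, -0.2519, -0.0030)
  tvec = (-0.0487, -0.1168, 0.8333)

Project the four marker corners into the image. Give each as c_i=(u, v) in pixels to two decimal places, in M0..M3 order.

Intrinsics K: fx=430.3, fy=672.3, cx=330.0, cy=252.5
Marker side s = 0.185 m; corners in marker frame (Z=0):
  M0 = (-0.0925, +0.0925, 0)
  M1 = (+0.0925, +0.0925, 0)
  M2 = (+0.0925, -0.0925, 0)
  M3 = (-0.0925, -0.0925, 0)
rvec = (0.0756, -0.2519, -0.0030), |rvec| = θ = 0.26302 rad = 15.070°
Rodrigues: sinθ=0.26000, 1−cosθ=0.03439; R = I + sinθ·[k]× + (1−cosθ)·[k]×²:
    [+0.96845 -0.00650 -0.24912]
    [-0.01243 +0.99715 -0.07436]
    [+0.24889 +0.07511 +0.96561]
t = (-0.0487, -0.1168, 0.8333) m
M0: Pc = R·M0+t = (-0.13888, -0.02341, +0.81722); u = 430.3·(-0.13888)/0.81722 + 330.0 = 256.8727, v = 672.3·(-0.02341)/0.81722 + 252.5 = 233.2388
M1: Pc = R·M1+t = (+0.04028, -0.02571, +0.86327); u = 430.3·(+0.04028)/0.86327 + 330.0 = 350.0779, v = 672.3·(-0.02571)/0.86327 + 252.5 = 232.4750
M2: Pc = R·M2+t = (+0.04148, -0.21019, +0.84938); u = 430.3·(+0.04148)/0.84938 + 330.0 = 351.0157, v = 672.3·(-0.21019)/0.84938 + 252.5 = 86.1323
M3: Pc = R·M3+t = (-0.13768, -0.20789, +0.80333); u = 430.3·(-0.13768)/0.80333 + 330.0 = 256.2522, v = 672.3·(-0.20789)/0.80333 + 252.5 = 78.5214

c0=(256.87, 233.24) c1=(350.08, 232.47) c2=(351.02, 86.13) c3=(256.25, 78.52)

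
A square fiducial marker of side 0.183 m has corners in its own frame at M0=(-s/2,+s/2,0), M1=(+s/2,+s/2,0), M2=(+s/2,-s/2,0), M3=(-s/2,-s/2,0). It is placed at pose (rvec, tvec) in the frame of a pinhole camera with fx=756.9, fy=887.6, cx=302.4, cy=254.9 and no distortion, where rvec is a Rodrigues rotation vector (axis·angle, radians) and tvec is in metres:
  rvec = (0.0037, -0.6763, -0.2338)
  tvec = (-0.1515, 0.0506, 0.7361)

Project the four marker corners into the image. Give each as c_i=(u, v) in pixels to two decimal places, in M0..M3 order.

Intrinsics K: fx=756.9, fy=887.6, cx=302.4, cy=254.9
Marker side s = 0.183 m; corners in marker frame (Z=0):
  M0 = (-0.0915, +0.0915, 0)
  M1 = (+0.0915, +0.0915, 0)
  M2 = (+0.0915, -0.0915, 0)
  M3 = (-0.0915, -0.0915, 0)
rvec = (0.0037, -0.6763, -0.2338), |rvec| = θ = 0.71558 rad = 41.000°
Rodrigues: sinθ=0.65606, 1−cosθ=0.24529; R = I + sinθ·[k]× + (1−cosθ)·[k]×²:
    [+0.75472 +0.21315 -0.62046]
    [-0.21555 +0.97381 +0.07235]
    [+0.61963 +0.07914 +0.78090]
t = (-0.1515, 0.0506, 0.7361) m
M0: Pc = R·M0+t = (-0.20105, +0.15943, +0.68664); u = 756.9·(-0.20105)/0.68664 + 302.4 = 80.7757, v = 887.6·(+0.15943)/0.68664 + 254.9 = 460.9844
M1: Pc = R·M1+t = (-0.06294, +0.11998, +0.80004); u = 756.9·(-0.06294)/0.80004 + 302.4 = 242.8538, v = 887.6·(+0.11998)/0.80004 + 254.9 = 388.0124
M2: Pc = R·M2+t = (-0.10195, -0.05823, +0.78556); u = 756.9·(-0.10195)/0.78556 + 302.4 = 204.1720, v = 887.6·(-0.05823)/0.78556 + 254.9 = 189.1100
M3: Pc = R·M3+t = (-0.24006, -0.01878, +0.67216); u = 756.9·(-0.24006)/0.67216 + 302.4 = 32.0764, v = 887.6·(-0.01878)/0.67216 + 254.9 = 230.0999

c0=(80.78, 460.98) c1=(242.85, 388.01) c2=(204.17, 189.11) c3=(32.08, 230.10)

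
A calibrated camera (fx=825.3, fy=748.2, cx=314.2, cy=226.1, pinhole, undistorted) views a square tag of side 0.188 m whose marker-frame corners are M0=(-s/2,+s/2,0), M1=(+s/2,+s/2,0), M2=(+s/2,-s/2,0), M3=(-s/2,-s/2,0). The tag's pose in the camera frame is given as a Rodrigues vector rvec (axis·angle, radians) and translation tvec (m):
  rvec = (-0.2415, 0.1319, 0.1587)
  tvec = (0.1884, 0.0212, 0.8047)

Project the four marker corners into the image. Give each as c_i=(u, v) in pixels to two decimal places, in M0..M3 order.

c0=(397.25, 318.18) c1=(597.67, 347.16) c2=(615.60, 174.76) c3=(424.76, 152.98)

Intrinsics K: fx=825.3, fy=748.2, cx=314.2, cy=226.1
Marker side s = 0.188 m; corners in marker frame (Z=0):
  M0 = (-0.0940, +0.0940, 0)
  M1 = (+0.0940, +0.0940, 0)
  M2 = (+0.0940, -0.0940, 0)
  M3 = (-0.0940, -0.0940, 0)
rvec = (-0.2415, 0.1319, 0.1587), |rvec| = θ = 0.31766 rad = 18.200°
Rodrigues: sinθ=0.31234, 1−cosθ=0.05003; R = I + sinθ·[k]× + (1−cosθ)·[k]×²:
    [+0.97889 -0.17184 +0.11069]
    [+0.14025 +0.95860 +0.24784]
    [-0.14870 -0.22708 +0.96246]
t = (0.1884, 0.0212, 0.8047) m
M0: Pc = R·M0+t = (+0.08023, +0.09812, +0.79733); u = 825.3·(+0.08023)/0.79733 + 314.2 = 397.2462, v = 748.2·(+0.09812)/0.79733 + 226.1 = 318.1780
M1: Pc = R·M1+t = (+0.26426, +0.12449, +0.76938); u = 825.3·(+0.26426)/0.76938 + 314.2 = 597.6708, v = 748.2·(+0.12449)/0.76938 + 226.1 = 347.1650
M2: Pc = R·M2+t = (+0.29657, -0.05572, +0.81207); u = 825.3·(+0.29657)/0.81207 + 314.2 = 615.6004, v = 748.2·(-0.05572)/0.81207 + 226.1 = 174.7582
M3: Pc = R·M3+t = (+0.11254, -0.08209, +0.84002); u = 825.3·(+0.11254)/0.84002 + 314.2 = 424.7650, v = 748.2·(-0.08209)/0.84002 + 226.1 = 152.9818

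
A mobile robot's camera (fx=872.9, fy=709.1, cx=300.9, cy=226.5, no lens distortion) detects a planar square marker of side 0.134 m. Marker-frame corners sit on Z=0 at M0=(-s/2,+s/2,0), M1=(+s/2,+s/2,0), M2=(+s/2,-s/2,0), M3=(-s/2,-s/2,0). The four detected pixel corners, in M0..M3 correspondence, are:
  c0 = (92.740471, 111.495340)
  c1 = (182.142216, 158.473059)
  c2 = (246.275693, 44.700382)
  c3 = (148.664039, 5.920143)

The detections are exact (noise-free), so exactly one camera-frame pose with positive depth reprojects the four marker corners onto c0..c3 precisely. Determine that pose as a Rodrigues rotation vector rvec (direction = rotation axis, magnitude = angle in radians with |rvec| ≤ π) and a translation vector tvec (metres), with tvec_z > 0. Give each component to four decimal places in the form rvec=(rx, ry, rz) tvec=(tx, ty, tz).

Intrinsics K: fx=872.9, fy=709.1, cx=300.9, cy=226.5
Marker side s = 0.134 m; corners in marker frame (Z=0):
  M0 = (-0.0670, +0.0670, 0)
  M1 = (+0.0670, +0.0670, 0)
  M2 = (+0.0670, -0.0670, 0)
  M3 = (-0.0670, -0.0670, 0)
Detected image corners:
  c0 = (92.740471, 111.495340) px
  c1 = (182.142216, 158.473059) px
  c2 = (246.275693, 44.700382) px
  c3 = (148.664039, 5.920143) px
Planar DLT: solve 8×8 A·h = b for H (H[2,2]=1):
  H  [+588.36769 -406.86391 +164.93979]
  H  [+268.33088 +836.16565 +80.08528]
  H  [-0.65066 +0.23752 +1.00000]
B = K⁻¹H; ‖b₁‖=1.254602, ‖b₂‖=1.254602; λ = 2/(‖b₁‖+‖b₂‖) = 0.797066, sign → tz>0 ⇒ λ=+0.797066
r₁ = λ·B[:,0] = (+0.71603,+0.46727,-0.51862); r₂ = λ·B[:,1] = (-0.43678,+0.87942,+0.18932)
r₃ = r₁×r₂ = (+0.54455,+0.09096,+0.83378); SVD([r₁ r₂ r₃]) → R = UVᵀ:
  R  [+0.71603 -0.43678 +0.54455]
  R  [+0.46727 +0.87942 +0.09096]
  R  [-0.51862 +0.18932 +0.83378]
t = (-0.12415, -0.16458, +0.79707) m
tr R = 2.429231; θ = arccos((tr R − 1)/2) = 0.774722 rad = 44.388°
axis k = ((R−Rᵀ)₃₂, (R−Rᵀ)₁₃, (R−Rᵀ)₂₁) / (2 sinθ) = (+0.070306, +0.759925, +0.646197)
rvec = θ·k = (+0.054468, +0.588731, +0.500623)

rvec=(0.0545, 0.5887, 0.5006) tvec=(-0.1241, -0.1646, 0.7971)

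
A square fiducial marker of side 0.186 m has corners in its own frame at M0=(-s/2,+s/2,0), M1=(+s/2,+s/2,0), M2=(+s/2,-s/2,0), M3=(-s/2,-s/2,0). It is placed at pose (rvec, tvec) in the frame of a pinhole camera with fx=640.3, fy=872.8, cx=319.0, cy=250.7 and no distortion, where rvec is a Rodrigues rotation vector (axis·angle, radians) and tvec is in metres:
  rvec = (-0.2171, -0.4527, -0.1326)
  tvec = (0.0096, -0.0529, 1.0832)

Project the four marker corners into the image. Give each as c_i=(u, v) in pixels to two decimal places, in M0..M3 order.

Intrinsics K: fx=640.3, fy=872.8, cx=319.0, cy=250.7
Marker side s = 0.186 m; corners in marker frame (Z=0):
  M0 = (-0.0930, +0.0930, 0)
  M1 = (+0.0930, +0.0930, 0)
  M2 = (+0.0930, -0.0930, 0)
  M3 = (-0.0930, -0.0930, 0)
rvec = (-0.2171, -0.4527, -0.1326), |rvec| = θ = 0.51928 rad = 29.753°
Rodrigues: sinθ=0.49626, 1−cosθ=0.13182; R = I + sinθ·[k]× + (1−cosθ)·[k]×²:
    [+0.89122 +0.17477 -0.41855]
    [-0.07867 +0.96836 +0.23682]
    [+0.44670 -0.17813 +0.87677]
t = (0.0096, -0.0529, 1.0832) m
M0: Pc = R·M0+t = (-0.05703, +0.04447, +1.02509); u = 640.3·(-0.05703)/1.02509 + 319.0 = 283.3775, v = 872.8·(+0.04447)/1.02509 + 250.7 = 288.5672
M1: Pc = R·M1+t = (+0.10874, +0.02984, +1.10818); u = 640.3·(+0.10874)/1.10818 + 319.0 = 381.8275, v = 872.8·(+0.02984)/1.10818 + 250.7 = 274.2028
M2: Pc = R·M2+t = (+0.07623, -0.15027, +1.14131); u = 640.3·(+0.07623)/1.14131 + 319.0 = 361.7667, v = 872.8·(-0.15027)/1.14131 + 250.7 = 135.7797
M3: Pc = R·M3+t = (-0.08954, -0.13564, +1.05822); u = 640.3·(-0.08954)/1.05822 + 319.0 = 264.8240, v = 872.8·(-0.13564)/1.05822 + 250.7 = 138.8261

c0=(283.38, 288.57) c1=(381.83, 274.20) c2=(361.77, 135.78) c3=(264.82, 138.83)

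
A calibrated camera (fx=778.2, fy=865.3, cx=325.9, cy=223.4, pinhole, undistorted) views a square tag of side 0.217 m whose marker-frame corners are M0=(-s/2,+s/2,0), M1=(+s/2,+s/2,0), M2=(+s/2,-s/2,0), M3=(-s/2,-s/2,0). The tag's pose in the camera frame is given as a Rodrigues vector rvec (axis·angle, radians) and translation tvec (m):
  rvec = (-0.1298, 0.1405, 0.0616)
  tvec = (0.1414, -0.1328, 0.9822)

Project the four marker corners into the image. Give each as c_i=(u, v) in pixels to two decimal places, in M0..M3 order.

Intrinsics K: fx=778.2, fy=865.3, cx=325.9, cy=223.4
Marker side s = 0.217 m; corners in marker frame (Z=0):
  M0 = (-0.1085, +0.1085, 0)
  M1 = (+0.1085, +0.1085, 0)
  M2 = (+0.1085, -0.1085, 0)
  M3 = (-0.1085, -0.1085, 0)
rvec = (-0.1298, 0.1405, 0.0616), |rvec| = θ = 0.20095 rad = 11.514°
Rodrigues: sinθ=0.19961, 1−cosθ=0.02012; R = I + sinθ·[k]× + (1−cosθ)·[k]×²:
    [+0.98827 -0.07027 +0.13557]
    [+0.05210 +0.98971 +0.13324]
    [-0.14354 -0.12462 +0.98177]
t = (0.1414, -0.1328, 0.9822) m
M0: Pc = R·M0+t = (+0.02655, -0.03107, +0.98425); u = 778.2·(+0.02655)/0.98425 + 325.9 = 346.8900, v = 865.3·(-0.03107)/0.98425 + 223.4 = 196.0861
M1: Pc = R·M1+t = (+0.24100, -0.01976, +0.95311); u = 778.2·(+0.24100)/0.95311 + 325.9 = 522.6762, v = 865.3·(-0.01976)/0.95311 + 223.4 = 205.4573
M2: Pc = R·M2+t = (+0.25625, -0.23453, +0.98015); u = 778.2·(+0.25625)/0.98015 + 325.9 = 529.3548, v = 865.3·(-0.23453)/0.98015 + 223.4 = 16.3495
M3: Pc = R·M3+t = (+0.04180, -0.24584, +1.01129); u = 778.2·(+0.04180)/1.01129 + 325.9 = 358.0633, v = 865.3·(-0.24584)/1.01129 + 223.4 = 13.0535

c0=(346.89, 196.09) c1=(522.68, 205.46) c2=(529.35, 16.35) c3=(358.06, 13.05)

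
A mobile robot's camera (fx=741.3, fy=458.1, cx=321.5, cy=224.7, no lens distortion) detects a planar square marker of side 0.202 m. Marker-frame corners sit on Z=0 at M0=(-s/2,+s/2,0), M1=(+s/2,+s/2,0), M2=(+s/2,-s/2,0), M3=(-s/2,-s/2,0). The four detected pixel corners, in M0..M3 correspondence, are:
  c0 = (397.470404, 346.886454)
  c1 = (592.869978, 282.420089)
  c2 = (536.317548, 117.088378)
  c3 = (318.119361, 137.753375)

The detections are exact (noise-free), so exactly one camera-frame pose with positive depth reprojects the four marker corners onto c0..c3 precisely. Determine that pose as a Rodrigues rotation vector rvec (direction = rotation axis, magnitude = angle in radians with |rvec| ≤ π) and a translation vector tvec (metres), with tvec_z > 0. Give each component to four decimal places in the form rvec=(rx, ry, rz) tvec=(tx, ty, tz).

Intrinsics K: fx=741.3, fy=458.1, cx=321.5, cy=224.7
Marker side s = 0.202 m; corners in marker frame (Z=0):
  M0 = (-0.1010, +0.1010, 0)
  M1 = (+0.1010, +0.1010, 0)
  M2 = (+0.1010, -0.1010, 0)
  M3 = (-0.1010, -0.1010, 0)
Detected image corners:
  c0 = (397.470404, 346.886454) px
  c1 = (592.869978, 282.420089) px
  c2 = (536.317548, 117.088378) px
  c3 = (318.119361, 137.753375) px
Planar DLT: solve 8×8 A·h = b for H (H[2,2]=1):
  H  [+1573.12032 +400.49773 +474.18158]
  H  [+51.30928 +947.81027 +219.92611]
  H  [+1.19308 +0.15374 +1.00000]
B = K⁻¹H; ‖b₁‖=2.054833, ‖b₂‖=2.054833; λ = 2/(‖b₁‖+‖b₂‖) = 0.486658, sign → tz>0 ⇒ λ=+0.486658
r₁ = λ·B[:,0] = (+0.78093,-0.23029,+0.58062); r₂ = λ·B[:,1] = (+0.23048,+0.97020,+0.07482)
r₃ = r₁×r₂ = (-0.58055,+0.07539,+0.81073); SVD([r₁ r₂ r₃]) → R = UVᵀ:
  R  [+0.78093 +0.23048 -0.58055]
  R  [-0.23029 +0.97020 +0.07539]
  R  [+0.58062 +0.07482 +0.81073]
t = (+0.10023, -0.00507, +0.48666) m
tr R = 2.561856; θ = arccos((tr R − 1)/2) = 0.674646 rad = 38.654°
axis k = ((R−Rᵀ)₃₂, (R−Rᵀ)₁₃, (R−Rᵀ)₂₁) / (2 sinθ) = (-0.000459, -0.929495, -0.368835)
rvec = θ·k = (-0.000310, -0.627080, -0.248833)

rvec=(-0.0003, -0.6271, -0.2488) tvec=(0.1002, -0.0051, 0.4867)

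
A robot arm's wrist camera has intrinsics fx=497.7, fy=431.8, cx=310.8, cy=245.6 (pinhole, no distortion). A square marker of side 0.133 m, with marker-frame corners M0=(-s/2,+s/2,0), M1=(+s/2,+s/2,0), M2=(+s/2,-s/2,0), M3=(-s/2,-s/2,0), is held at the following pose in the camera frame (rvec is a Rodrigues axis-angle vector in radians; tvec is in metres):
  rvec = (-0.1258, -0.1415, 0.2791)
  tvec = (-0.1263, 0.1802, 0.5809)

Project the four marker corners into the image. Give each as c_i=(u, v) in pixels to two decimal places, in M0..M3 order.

Intrinsics K: fx=497.7, fy=431.8, cx=310.8, cy=245.6
Marker side s = 0.133 m; corners in marker frame (Z=0):
  M0 = (-0.0665, +0.0665, 0)
  M1 = (+0.0665, +0.0665, 0)
  M2 = (+0.0665, -0.0665, 0)
  M3 = (-0.0665, -0.0665, 0)
rvec = (-0.1258, -0.1415, 0.2791), |rvec| = θ = 0.33726 rad = 19.324°
Rodrigues: sinθ=0.33090, 1−cosθ=0.05634; R = I + sinθ·[k]× + (1−cosθ)·[k]×²:
    [+0.95150 -0.26502 -0.15622]
    [+0.28266 +0.95358 +0.10387]
    [+0.12144 -0.14299 +0.98225]
t = (-0.1263, 0.1802, 0.5809) m
M0: Pc = R·M0+t = (-0.20720, +0.22482, +0.56332); u = 497.7·(-0.20720)/0.56332 + 310.8 = 127.7357, v = 431.8·(+0.22482)/0.56332 + 245.6 = 417.9294
M1: Pc = R·M1+t = (-0.08065, +0.26241, +0.57947); u = 497.7·(-0.08065)/0.57947 + 310.8 = 241.5311, v = 431.8·(+0.26241)/0.57947 + 245.6 = 441.1391
M2: Pc = R·M2+t = (-0.04540, +0.13558, +0.59848); u = 497.7·(-0.04540)/0.59848 + 310.8 = 273.0445, v = 431.8·(+0.13558)/0.59848 + 245.6 = 343.4219
M3: Pc = R·M3+t = (-0.17195, +0.09799, +0.58233); u = 497.7·(-0.17195)/0.58233 + 310.8 = 163.8394, v = 431.8·(+0.09799)/0.58233 + 245.6 = 318.2598

c0=(127.74, 417.93) c1=(241.53, 441.14) c2=(273.04, 343.42) c3=(163.84, 318.26)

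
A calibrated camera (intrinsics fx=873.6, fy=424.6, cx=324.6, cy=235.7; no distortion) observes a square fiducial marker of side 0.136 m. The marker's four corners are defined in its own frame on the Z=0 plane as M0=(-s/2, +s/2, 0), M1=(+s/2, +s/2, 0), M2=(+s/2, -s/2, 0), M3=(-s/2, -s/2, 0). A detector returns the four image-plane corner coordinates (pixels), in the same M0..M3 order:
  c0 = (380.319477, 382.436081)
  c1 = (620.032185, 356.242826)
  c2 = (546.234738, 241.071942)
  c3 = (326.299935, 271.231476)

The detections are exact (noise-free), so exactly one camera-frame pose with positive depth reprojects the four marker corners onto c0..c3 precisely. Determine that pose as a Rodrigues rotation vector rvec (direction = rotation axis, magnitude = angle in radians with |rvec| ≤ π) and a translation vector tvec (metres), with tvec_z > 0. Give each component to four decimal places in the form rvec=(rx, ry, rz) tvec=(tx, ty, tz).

rvec=(-0.2411, 0.2334, -0.2616) tvec=(0.0803, 0.0893, 0.5030)

Intrinsics K: fx=873.6, fy=424.6, cx=324.6, cy=235.7
Marker side s = 0.136 m; corners in marker frame (Z=0):
  M0 = (-0.0680, +0.0680, 0)
  M1 = (+0.0680, +0.0680, 0)
  M2 = (+0.0680, -0.0680, 0)
  M3 = (-0.0680, -0.0680, 0)
Detected image corners:
  c0 = (380.319477, 382.436081) px
  c1 = (620.032185, 356.242826) px
  c2 = (546.234738, 241.071942) px
  c3 = (326.299935, 271.231476) px
Planar DLT: solve 8×8 A·h = b for H (H[2,2]=1):
  H  [+1505.47600 +222.27544 +464.04710]
  H  [-329.13837 +667.75070 +311.09796]
  H  [-0.38830 -0.52479 +1.00000]
B = K⁻¹H; ‖b₁‖=1.987916, ‖b₂‖=1.987916; λ = 2/(‖b₁‖+‖b₂‖) = 0.503039, sign → tz>0 ⇒ λ=+0.503039
r₁ = λ·B[:,0] = (+0.93947,-0.28151,-0.19533); r₂ = λ·B[:,1] = (+0.22608,+0.93765,-0.26399)
r₃ = r₁×r₂ = (+0.25747,+0.20385,+0.94454); SVD([r₁ r₂ r₃]) → R = UVᵀ:
  R  [+0.93947 +0.22608 +0.25747]
  R  [-0.28151 +0.93765 +0.20385]
  R  [-0.19533 -0.26399 +0.94454]
t = (+0.08030, +0.08933, +0.50304) m
tr R = 2.821660; θ = arccos((tr R − 1)/2) = 0.425506 rad = 24.380°
axis k = ((R−Rᵀ)₃₂, (R−Rᵀ)₁₃, (R−Rᵀ)₂₁) / (2 sinθ) = (-0.566695, +0.548471, -0.614846)
rvec = θ·k = (-0.241133, +0.233378, -0.261621)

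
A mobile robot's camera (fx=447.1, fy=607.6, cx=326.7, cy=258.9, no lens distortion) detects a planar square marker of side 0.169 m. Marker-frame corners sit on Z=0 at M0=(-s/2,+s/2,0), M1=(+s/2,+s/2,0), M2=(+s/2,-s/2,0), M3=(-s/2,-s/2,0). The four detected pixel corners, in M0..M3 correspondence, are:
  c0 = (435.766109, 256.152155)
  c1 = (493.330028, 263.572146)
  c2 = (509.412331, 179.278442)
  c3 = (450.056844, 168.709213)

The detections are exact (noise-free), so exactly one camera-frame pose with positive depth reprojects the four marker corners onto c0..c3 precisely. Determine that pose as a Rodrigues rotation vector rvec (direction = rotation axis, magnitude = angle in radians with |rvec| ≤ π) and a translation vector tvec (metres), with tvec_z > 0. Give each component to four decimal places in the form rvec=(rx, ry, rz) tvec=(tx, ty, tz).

Intrinsics K: fx=447.1, fy=607.6, cx=326.7, cy=258.9
Marker side s = 0.169 m; corners in marker frame (Z=0):
  M0 = (-0.0845, +0.0845, 0)
  M1 = (+0.0845, +0.0845, 0)
  M2 = (+0.0845, -0.0845, 0)
  M3 = (-0.0845, -0.0845, 0)
Detected image corners:
  c0 = (435.766109, 256.152155) px
  c1 = (493.330028, 263.572146) px
  c2 = (509.412331, 179.278442) px
  c3 = (450.056844, 168.709213) px
Planar DLT: solve 8×8 A·h = b for H (H[2,2]=1):
  H  [+436.82758 +19.31386 +472.46898]
  H  [+94.85808 +558.14552 +217.84081]
  H  [+0.19277 +0.23142 +1.00000]
B = K⁻¹H; ‖b₁‖=0.861280, ‖b₂‖=0.861280; λ = 2/(‖b₁‖+‖b₂‖) = 1.161062, sign → tz>0 ⇒ λ=+1.161062
r₁ = λ·B[:,0] = (+0.97084,+0.08589,+0.22382); r₂ = λ·B[:,1] = (-0.14618,+0.95207,+0.26869)
r₃ = r₁×r₂ = (-0.19001,-0.29357,+0.93686); SVD([r₁ r₂ r₃]) → R = UVᵀ:
  R  [+0.97084 -0.14618 -0.19001]
  R  [+0.08589 +0.95207 -0.29357]
  R  [+0.22382 +0.26869 +0.93686]
t = (+0.37854, -0.07846, +1.16106) m
tr R = 2.859771; θ = arccos((tr R − 1)/2) = 0.376695 rad = 21.583°
axis k = ((R−Rᵀ)₃₂, (R−Rᵀ)₁₃, (R−Rᵀ)₂₁) / (2 sinθ) = (+0.764253, -0.562506, +0.315443)
rvec = θ·k = (+0.287890, -0.211893, +0.118826)

rvec=(0.2879, -0.2119, 0.1188) tvec=(0.3785, -0.0785, 1.1611)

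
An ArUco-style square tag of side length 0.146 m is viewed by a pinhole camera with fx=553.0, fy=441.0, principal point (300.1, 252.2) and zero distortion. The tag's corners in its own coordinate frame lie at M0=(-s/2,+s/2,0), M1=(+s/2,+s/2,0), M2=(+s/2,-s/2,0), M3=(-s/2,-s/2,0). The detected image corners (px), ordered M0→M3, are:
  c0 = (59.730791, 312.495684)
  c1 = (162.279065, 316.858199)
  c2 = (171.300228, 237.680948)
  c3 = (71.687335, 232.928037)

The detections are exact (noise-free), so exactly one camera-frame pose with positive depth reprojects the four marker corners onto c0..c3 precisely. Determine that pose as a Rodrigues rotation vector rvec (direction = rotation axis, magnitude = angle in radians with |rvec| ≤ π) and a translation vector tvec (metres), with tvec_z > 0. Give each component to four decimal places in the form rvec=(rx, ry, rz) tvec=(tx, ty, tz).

rvec=(-0.1563, -0.0407, 0.0561) tvec=(-0.2678, 0.0407, 0.8066)

Intrinsics K: fx=553.0, fy=441.0, cx=300.1, cy=252.2
Marker side s = 0.146 m; corners in marker frame (Z=0):
  M0 = (-0.0730, +0.0730, 0)
  M1 = (+0.0730, +0.0730, 0)
  M2 = (+0.0730, -0.0730, 0)
  M3 = (-0.0730, -0.0730, 0)
Detected image corners:
  c0 = (59.730791, 312.495684) px
  c1 = (162.279065, 316.858199) px
  c2 = (171.300228, 237.680948) px
  c3 = (71.687335, 232.928037) px
Planar DLT: solve 8×8 A·h = b for H (H[2,2]=1):
  H  [+697.40316 -94.39010 +116.48917]
  H  [+43.56753 +490.22533 +274.43541]
  H  [+0.04484 -0.19425 +1.00000]
B = K⁻¹H; ‖b₁‖=1.239764, ‖b₂‖=1.239764; λ = 2/(‖b₁‖+‖b₂‖) = 0.806605, sign → tz>0 ⇒ λ=+0.806605
r₁ = λ·B[:,0] = (+0.99760,+0.05900,+0.03617); r₂ = λ·B[:,1] = (-0.05265,+0.98624,-0.15668)
r₃ = r₁×r₂ = (-0.04492,+0.15440,+0.98699); SVD([r₁ r₂ r₃]) → R = UVᵀ:
  R  [+0.99760 -0.05265 -0.04492]
  R  [+0.05900 +0.98624 +0.15440]
  R  [+0.03617 -0.15668 +0.98699]
t = (-0.26781, +0.04067, +0.80660) m
tr R = 2.970833; θ = arccos((tr R − 1)/2) = 0.170991 rad = 9.797°
axis k = ((R−Rᵀ)₃₂, (R−Rᵀ)₁₃, (R−Rᵀ)₂₁) / (2 sinθ) = (-0.914108, -0.238271, +0.328075)
rvec = θ·k = (-0.156304, -0.040742, +0.056098)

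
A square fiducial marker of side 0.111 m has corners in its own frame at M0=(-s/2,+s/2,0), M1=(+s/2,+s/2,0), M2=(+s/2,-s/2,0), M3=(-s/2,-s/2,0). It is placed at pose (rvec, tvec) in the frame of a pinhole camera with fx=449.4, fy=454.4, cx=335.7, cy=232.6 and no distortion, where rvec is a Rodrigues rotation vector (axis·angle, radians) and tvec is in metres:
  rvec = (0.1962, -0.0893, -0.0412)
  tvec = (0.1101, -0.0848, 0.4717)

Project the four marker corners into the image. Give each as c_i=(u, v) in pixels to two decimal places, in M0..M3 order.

c0=(388.97, 206.30) c1=(489.82, 201.68) c2=(493.60, 94.04) c3=(388.00, 96.67)

Intrinsics K: fx=449.4, fy=454.4, cx=335.7, cy=232.6
Marker side s = 0.111 m; corners in marker frame (Z=0):
  M0 = (-0.0555, +0.0555, 0)
  M1 = (+0.0555, +0.0555, 0)
  M2 = (+0.0555, -0.0555, 0)
  M3 = (-0.0555, -0.0555, 0)
rvec = (0.1962, -0.0893, -0.0412), |rvec| = θ = 0.21947 rad = 12.575°
Rodrigues: sinθ=0.21771, 1−cosθ=0.02399; R = I + sinθ·[k]× + (1−cosθ)·[k]×²:
    [+0.99518 +0.03214 -0.09261]
    [-0.04960 +0.97998 -0.19280]
    [+0.08456 +0.19646 +0.97686]
t = (0.1101, -0.0848, 0.4717) m
M0: Pc = R·M0+t = (+0.05665, -0.02766, +0.47791); u = 449.4·(+0.05665)/0.47791 + 335.7 = 388.9717, v = 454.4·(-0.02766)/0.47791 + 232.6 = 206.3023
M1: Pc = R·M1+t = (+0.16712, -0.03316, +0.48730); u = 449.4·(+0.16712)/0.48730 + 335.7 = 489.8202, v = 454.4·(-0.03316)/0.48730 + 232.6 = 201.6754
M2: Pc = R·M2+t = (+0.16355, -0.14194, +0.46549); u = 449.4·(+0.16355)/0.46549 + 335.7 = 493.5956, v = 454.4·(-0.14194)/0.46549 + 232.6 = 94.0398
M3: Pc = R·M3+t = (+0.05308, -0.13644, +0.45610); u = 449.4·(+0.05308)/0.45610 + 335.7 = 388.0031, v = 454.4·(-0.13644)/0.45610 + 232.6 = 96.6729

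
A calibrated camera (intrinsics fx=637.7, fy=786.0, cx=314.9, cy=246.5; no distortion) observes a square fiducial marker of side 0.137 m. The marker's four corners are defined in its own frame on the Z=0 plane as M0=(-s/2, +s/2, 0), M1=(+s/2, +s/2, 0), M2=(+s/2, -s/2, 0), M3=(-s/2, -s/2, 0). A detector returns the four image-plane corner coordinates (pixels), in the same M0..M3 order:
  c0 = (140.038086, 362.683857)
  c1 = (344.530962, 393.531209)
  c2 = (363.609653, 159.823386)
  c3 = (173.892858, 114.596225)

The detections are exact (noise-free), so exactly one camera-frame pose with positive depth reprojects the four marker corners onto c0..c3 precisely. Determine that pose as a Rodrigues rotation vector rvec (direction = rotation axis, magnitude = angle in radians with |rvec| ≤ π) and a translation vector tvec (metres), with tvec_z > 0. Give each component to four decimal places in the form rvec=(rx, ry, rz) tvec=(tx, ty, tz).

Intrinsics K: fx=637.7, fy=786.0, cx=314.9, cy=246.5
Marker side s = 0.137 m; corners in marker frame (Z=0):
  M0 = (-0.0685, +0.0685, 0)
  M1 = (+0.0685, +0.0685, 0)
  M2 = (+0.0685, -0.0685, 0)
  M3 = (-0.0685, -0.0685, 0)
Detected image corners:
  c0 = (140.038086, 362.683857) px
  c1 = (344.530962, 393.531209) px
  c2 = (363.609653, 159.823386) px
  c3 = (173.892858, 114.596225) px
Planar DLT: solve 8×8 A·h = b for H (H[2,2]=1):
  H  [+1567.59310 -313.57513 +259.40320]
  H  [+411.09848 +1633.23916 +254.37642]
  H  [+0.51127 -0.47854 +1.00000]
B = K⁻¹H; ‖b₁‖=2.293072, ‖b₂‖=2.293072; λ = 2/(‖b₁‖+‖b₂‖) = 0.436096, sign → tz>0 ⇒ λ=+0.436096
r₁ = λ·B[:,0] = (+0.96191,+0.15817,+0.22296); r₂ = λ·B[:,1] = (-0.11139,+0.97162,-0.20869)
r₃ = r₁×r₂ = (-0.24964,+0.17591,+0.95223); SVD([r₁ r₂ r₃]) → R = UVᵀ:
  R  [+0.96191 -0.11139 -0.24964]
  R  [+0.15817 +0.97162 +0.17591]
  R  [+0.22296 -0.20869 +0.95223]
t = (-0.03795, +0.00437, +0.43610) m
tr R = 2.885754; θ = arccos((tr R − 1)/2) = 0.339633 rad = 19.460°
axis k = ((R−Rᵀ)₃₂, (R−Rᵀ)₁₃, (R−Rᵀ)₂₁) / (2 sinθ) = (-0.577227, -0.709321, +0.404564)
rvec = θ·k = (-0.196045, -0.240909, +0.137403)

rvec=(-0.1960, -0.2409, 0.1374) tvec=(-0.0380, 0.0044, 0.4361)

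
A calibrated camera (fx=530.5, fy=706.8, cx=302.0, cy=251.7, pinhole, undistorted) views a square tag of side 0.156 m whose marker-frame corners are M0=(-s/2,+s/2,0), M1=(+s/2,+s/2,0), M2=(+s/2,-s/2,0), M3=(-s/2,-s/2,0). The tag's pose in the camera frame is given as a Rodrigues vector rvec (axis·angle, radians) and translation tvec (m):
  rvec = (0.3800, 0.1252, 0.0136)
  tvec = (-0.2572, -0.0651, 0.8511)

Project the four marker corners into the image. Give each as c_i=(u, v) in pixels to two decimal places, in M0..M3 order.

c0=(102.89, 255.25) c1=(192.93, 259.98) c2=(184.13, 134.60) c3=(88.02, 132.35)

Intrinsics K: fx=530.5, fy=706.8, cx=302.0, cy=251.7
Marker side s = 0.156 m; corners in marker frame (Z=0):
  M0 = (-0.0780, +0.0780, 0)
  M1 = (+0.0780, +0.0780, 0)
  M2 = (+0.0780, -0.0780, 0)
  M3 = (-0.0780, -0.0780, 0)
rvec = (0.3800, 0.1252, 0.0136), |rvec| = θ = 0.40032 rad = 22.937°
Rodrigues: sinθ=0.38972, 1−cosθ=0.07907; R = I + sinθ·[k]× + (1−cosθ)·[k]×²:
    [+0.99218 +0.01023 +0.12443]
    [+0.03671 +0.92867 -0.36909]
    [-0.11933 +0.37077 +0.92103]
t = (-0.2572, -0.0651, 0.8511) m
M0: Pc = R·M0+t = (-0.33379, +0.00447, +0.88933); u = 530.5·(-0.33379)/0.88933 + 302.0 = 102.8874, v = 706.8·(+0.00447)/0.88933 + 251.7 = 255.2546
M1: Pc = R·M1+t = (-0.17901, +0.01020, +0.87071); u = 530.5·(-0.17901)/0.87071 + 302.0 = 192.9330, v = 706.8·(+0.01020)/0.87071 + 251.7 = 259.9795
M2: Pc = R·M2+t = (-0.18061, -0.13467, +0.81287); u = 530.5·(-0.18061)/0.81287 + 302.0 = 184.1305, v = 706.8·(-0.13467)/0.81287 + 251.7 = 134.6009
M3: Pc = R·M3+t = (-0.33539, -0.14040, +0.83149); u = 530.5·(-0.33539)/0.83149 + 302.0 = 88.0182, v = 706.8·(-0.14040)/0.83149 + 251.7 = 132.3544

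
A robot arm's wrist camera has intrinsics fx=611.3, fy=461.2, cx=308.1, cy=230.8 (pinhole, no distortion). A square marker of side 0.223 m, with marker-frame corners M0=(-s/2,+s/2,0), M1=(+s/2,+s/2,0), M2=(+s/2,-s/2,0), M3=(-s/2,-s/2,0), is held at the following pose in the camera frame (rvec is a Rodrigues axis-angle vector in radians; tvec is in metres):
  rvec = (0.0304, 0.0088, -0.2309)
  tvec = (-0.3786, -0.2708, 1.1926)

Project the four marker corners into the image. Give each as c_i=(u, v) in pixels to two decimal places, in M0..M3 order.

c0=(72.40, 178.10) c1=(182.95, 158.29) c2=(156.00, 73.65) c3=(44.90, 93.77)

Intrinsics K: fx=611.3, fy=461.2, cx=308.1, cy=230.8
Marker side s = 0.223 m; corners in marker frame (Z=0):
  M0 = (-0.1115, +0.1115, 0)
  M1 = (+0.1115, +0.1115, 0)
  M2 = (+0.1115, -0.1115, 0)
  M3 = (-0.1115, -0.1115, 0)
rvec = (0.0304, 0.0088, -0.2309), |rvec| = θ = 0.23306 rad = 13.353°
Rodrigues: sinθ=0.23095, 1−cosθ=0.02704; R = I + sinθ·[k]× + (1−cosθ)·[k]×²:
    [+0.97342 +0.22895 +0.00523]
    [-0.22868 +0.97300 -0.03114]
    [-0.01221 +0.02911 +0.99950]
t = (-0.3786, -0.2708, 1.1926) m
M0: Pc = R·M0+t = (-0.46161, -0.13681, +1.19721); u = 611.3·(-0.46161)/1.19721 + 308.1 = 72.4003, v = 461.2·(-0.13681)/1.19721 + 230.8 = 178.0959
M1: Pc = R·M1+t = (-0.24454, -0.18781, +1.19448); u = 611.3·(-0.24454)/1.19448 + 308.1 = 182.9544, v = 461.2·(-0.18781)/1.19448 + 230.8 = 158.2857
M2: Pc = R·M2+t = (-0.29559, -0.40479, +1.18799); u = 611.3·(-0.29559)/1.18799 + 308.1 = 155.9990, v = 461.2·(-0.40479)/1.18799 + 230.8 = 73.6540
M3: Pc = R·M3+t = (-0.51266, -0.35379, +1.19072); u = 611.3·(-0.51266)/1.19072 + 308.1 = 44.9038, v = 461.2·(-0.35379)/1.19072 + 230.8 = 93.7658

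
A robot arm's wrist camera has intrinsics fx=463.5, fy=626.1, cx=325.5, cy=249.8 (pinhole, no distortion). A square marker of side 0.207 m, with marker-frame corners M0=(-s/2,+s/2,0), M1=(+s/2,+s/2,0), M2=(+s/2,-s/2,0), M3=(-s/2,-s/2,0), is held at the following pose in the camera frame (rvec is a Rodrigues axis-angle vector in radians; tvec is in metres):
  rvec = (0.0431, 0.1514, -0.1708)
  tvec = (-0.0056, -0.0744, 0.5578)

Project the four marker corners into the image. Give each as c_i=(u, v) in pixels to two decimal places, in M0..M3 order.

Intrinsics K: fx=463.5, fy=626.1, cx=325.5, cy=249.8
Marker side s = 0.207 m; corners in marker frame (Z=0):
  M0 = (-0.1035, +0.1035, 0)
  M1 = (+0.1035, +0.1035, 0)
  M2 = (+0.1035, -0.1035, 0)
  M3 = (-0.1035, -0.1035, 0)
rvec = (0.0431, 0.1514, -0.1708), |rvec| = θ = 0.23228 rad = 13.308°
Rodrigues: sinθ=0.23019, 1−cosθ=0.02686; R = I + sinθ·[k]× + (1−cosθ)·[k]×²:
    [+0.97407 +0.17252 +0.14638]
    [-0.16602 +0.98455 -0.05559]
    [-0.15371 +0.02984 +0.98767]
t = (-0.0056, -0.0744, 0.5578) m
M0: Pc = R·M0+t = (-0.08856, +0.04468, +0.57680); u = 463.5·(-0.08856)/0.57680 + 325.5 = 254.3348, v = 626.1·(+0.04468)/0.57680 + 249.8 = 298.3040
M1: Pc = R·M1+t = (+0.11307, +0.01032, +0.54498); u = 463.5·(+0.11307)/0.54498 + 325.5 = 421.6663, v = 626.1·(+0.01032)/0.54498 + 249.8 = 261.6542
M2: Pc = R·M2+t = (+0.07736, -0.19348, +0.53880); u = 463.5·(+0.07736)/0.53880 + 325.5 = 392.0489, v = 626.1·(-0.19348)/0.53880 + 249.8 = 24.9670
M3: Pc = R·M3+t = (-0.12427, -0.15912, +0.57062); u = 463.5·(-0.12427)/0.57062 + 325.5 = 224.5573, v = 626.1·(-0.15912)/0.57062 + 249.8 = 75.2110

c0=(254.33, 298.30) c1=(421.67, 261.65) c2=(392.05, 24.97) c3=(224.56, 75.21)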